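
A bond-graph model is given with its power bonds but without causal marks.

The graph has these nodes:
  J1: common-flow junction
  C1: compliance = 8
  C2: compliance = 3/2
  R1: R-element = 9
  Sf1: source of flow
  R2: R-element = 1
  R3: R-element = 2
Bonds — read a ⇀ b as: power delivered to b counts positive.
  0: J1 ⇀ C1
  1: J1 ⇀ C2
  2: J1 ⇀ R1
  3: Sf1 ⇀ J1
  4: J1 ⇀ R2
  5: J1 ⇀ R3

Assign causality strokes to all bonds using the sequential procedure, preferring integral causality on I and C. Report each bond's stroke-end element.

#0 →J1
#1 →J1
#2 →J1
#3 →Sf1
#4 →J1
#5 →J1

#3 →Sf1  (Sf1: flow source, stroke at near end)
#0 →J1  (J1: bond 3 brought flow, rest push out)
#1 →J1  (J1: bond 3 brought flow, rest push out)
#2 →J1  (J1: bond 3 brought flow, rest push out)
#4 →J1  (J1: bond 3 brought flow, rest push out)
#5 →J1  (common-f at J1 fixed by 3)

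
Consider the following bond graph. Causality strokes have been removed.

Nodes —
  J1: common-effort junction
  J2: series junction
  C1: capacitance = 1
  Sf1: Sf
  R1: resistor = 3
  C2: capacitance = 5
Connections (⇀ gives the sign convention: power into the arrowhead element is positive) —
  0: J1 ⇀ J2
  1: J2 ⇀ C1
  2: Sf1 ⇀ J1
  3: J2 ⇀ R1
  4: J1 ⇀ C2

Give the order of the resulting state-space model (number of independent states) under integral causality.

b2 →Sf1  (source Sf1 imposes f)
b1 →J2  (C1 integral (e out))
b4 →J1  (C2 integral (e out))
b0 →J2  (J1 effort already set via bond 4)
b3 →R1  (J2 needs exactly one f-in)

2  (C1, C2 all integral)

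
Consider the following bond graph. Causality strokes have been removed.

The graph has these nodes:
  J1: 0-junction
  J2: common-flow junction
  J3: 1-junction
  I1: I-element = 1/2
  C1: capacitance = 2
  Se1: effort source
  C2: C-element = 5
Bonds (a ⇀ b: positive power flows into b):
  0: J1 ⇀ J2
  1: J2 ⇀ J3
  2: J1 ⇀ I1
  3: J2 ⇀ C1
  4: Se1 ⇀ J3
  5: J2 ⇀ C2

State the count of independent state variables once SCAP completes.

3  (C1, C2, I1 all integral)

#4 stroke→J3  (Se1: effort source, stroke at far end)
#1 stroke→J2  (J3 needs exactly one f-in)
#2 stroke→I1  (prefer integral on I1)
#0 stroke→J1  (J1: last free bond brings effort in)
#3 stroke→J2  (1-jn J2 has f-setter on 0)
#5 stroke→J2  (J2 flow already set via bond 0)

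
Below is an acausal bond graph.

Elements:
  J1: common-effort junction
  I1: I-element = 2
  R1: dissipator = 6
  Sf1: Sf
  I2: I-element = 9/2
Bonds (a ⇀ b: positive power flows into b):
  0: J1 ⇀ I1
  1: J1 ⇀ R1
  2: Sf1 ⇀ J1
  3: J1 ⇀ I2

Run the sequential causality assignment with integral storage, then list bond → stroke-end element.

#2 →Sf1  (source Sf1 imposes f)
#0 →I1  (I1 outputs flow p/I1)
#3 →I2  (I2 outputs flow p/I2)
#1 →J1  (J1 needs exactly one e-in)

#0 stroke→I1
#1 stroke→J1
#2 stroke→Sf1
#3 stroke→I2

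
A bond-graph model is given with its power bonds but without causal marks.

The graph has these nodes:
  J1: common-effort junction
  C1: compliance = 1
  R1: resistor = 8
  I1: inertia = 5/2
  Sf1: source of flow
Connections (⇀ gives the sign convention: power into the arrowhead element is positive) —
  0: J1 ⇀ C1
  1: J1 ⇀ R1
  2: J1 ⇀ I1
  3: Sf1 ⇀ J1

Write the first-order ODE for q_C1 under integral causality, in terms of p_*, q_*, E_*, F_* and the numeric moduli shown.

b3 |Sf1  (Sf1 (Sf) sets flow on bond)
b0 |J1  (C1 outputs effort q/C1)
b1 |R1  (J1 effort already set via bond 0)
b2 |I1  (J1: bond 0 brought effort, rest push out)

dq_C1/dt = F_Sf1 - 2*p_I1/5 - q_C1/8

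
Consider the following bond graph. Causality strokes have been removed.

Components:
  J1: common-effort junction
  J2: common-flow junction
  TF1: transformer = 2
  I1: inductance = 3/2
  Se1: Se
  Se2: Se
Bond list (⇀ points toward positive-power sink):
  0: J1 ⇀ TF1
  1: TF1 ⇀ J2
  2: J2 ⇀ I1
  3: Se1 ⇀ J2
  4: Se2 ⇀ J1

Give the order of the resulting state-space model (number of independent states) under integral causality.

1  (I1 all integral)

#3 stroke→J2  (source Se1 imposes e)
#4 stroke→J1  (Se2: effort source, stroke at far end)
#0 stroke→TF1  (0-jn J1 has e-setter on 4)
#1 stroke→J2  (TF1 one-in-one-out from 0)
#2 stroke→I1  (J2 needs exactly one f-in)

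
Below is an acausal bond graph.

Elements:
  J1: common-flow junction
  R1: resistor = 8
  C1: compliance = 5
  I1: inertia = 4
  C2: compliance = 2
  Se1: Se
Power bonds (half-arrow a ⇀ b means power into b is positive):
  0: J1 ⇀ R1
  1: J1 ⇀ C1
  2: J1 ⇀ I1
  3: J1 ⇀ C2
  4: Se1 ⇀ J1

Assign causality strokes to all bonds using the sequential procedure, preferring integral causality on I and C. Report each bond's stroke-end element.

#4 |J1  (source Se1 imposes e)
#1 |J1  (C1: C, integral causality)
#2 |I1  (I1 integral (f out))
#0 |J1  (J1: bond 2 brought flow, rest push out)
#3 |J1  (J1: bond 2 brought flow, rest push out)

#0 |J1
#1 |J1
#2 |I1
#3 |J1
#4 |J1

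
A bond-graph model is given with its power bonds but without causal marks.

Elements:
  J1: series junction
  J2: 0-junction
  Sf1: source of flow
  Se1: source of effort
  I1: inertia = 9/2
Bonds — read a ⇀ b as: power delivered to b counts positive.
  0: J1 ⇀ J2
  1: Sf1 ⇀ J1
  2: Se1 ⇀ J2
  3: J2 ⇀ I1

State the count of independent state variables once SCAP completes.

1  (I1 all integral)

bond 1 stroke at Sf1  (Sf1 (Sf) sets flow on bond)
bond 2 stroke at J2  (Se1: effort source, stroke at far end)
bond 0 stroke at J1  (J1: bond 1 brought flow, rest push out)
bond 3 stroke at I1  (0-jn J2 has e-setter on 2)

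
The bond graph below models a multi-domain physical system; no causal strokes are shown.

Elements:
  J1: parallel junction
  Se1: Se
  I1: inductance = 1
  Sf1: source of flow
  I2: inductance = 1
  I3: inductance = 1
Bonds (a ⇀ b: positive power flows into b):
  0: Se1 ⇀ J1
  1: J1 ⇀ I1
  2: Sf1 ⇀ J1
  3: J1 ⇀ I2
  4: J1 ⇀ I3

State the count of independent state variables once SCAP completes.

3  (I1, I2, I3 all integral)

#0 stroke at J1  (source Se1 imposes e)
#2 stroke at Sf1  (source Sf1 imposes f)
#1 stroke at I1  (0-jn J1 has e-setter on 0)
#3 stroke at I2  (J1 effort already set via bond 0)
#4 stroke at I3  (common-e at J1 fixed by 0)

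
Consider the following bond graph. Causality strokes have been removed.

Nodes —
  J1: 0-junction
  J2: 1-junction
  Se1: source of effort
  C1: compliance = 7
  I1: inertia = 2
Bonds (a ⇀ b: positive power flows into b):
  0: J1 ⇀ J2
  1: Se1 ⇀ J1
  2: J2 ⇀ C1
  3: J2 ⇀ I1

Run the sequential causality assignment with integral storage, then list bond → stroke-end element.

#1 |J1  (Se1 fixes effort; stroke away)
#0 |J2  (0-jn J1 has e-setter on 1)
#2 |J2  (C1 integral (e out))
#3 |I1  (J2 needs exactly one f-in)

β0 →J2
β1 →J1
β2 →J2
β3 →I1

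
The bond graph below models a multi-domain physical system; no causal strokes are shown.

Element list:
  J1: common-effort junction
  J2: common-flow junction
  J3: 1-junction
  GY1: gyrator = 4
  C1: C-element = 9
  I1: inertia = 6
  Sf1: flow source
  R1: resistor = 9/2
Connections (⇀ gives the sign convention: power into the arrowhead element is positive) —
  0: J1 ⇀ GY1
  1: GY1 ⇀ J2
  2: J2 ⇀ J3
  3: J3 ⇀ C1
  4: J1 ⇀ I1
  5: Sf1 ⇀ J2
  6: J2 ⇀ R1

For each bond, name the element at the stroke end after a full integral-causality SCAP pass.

β0 →J1
β1 →J2
β2 →J2
β3 →J3
β4 →I1
β5 →Sf1
β6 →J2

bond 5 stroke→Sf1  (Sf1: flow source, stroke at near end)
bond 1 stroke→J2  (J2: bond 5 brought flow, rest push out)
bond 2 stroke→J2  (1-jn J2 has f-setter on 5)
bond 6 stroke→J2  (1-jn J2 has f-setter on 5)
bond 3 stroke→J3  (1-jn J3 has f-setter on 2)
bond 0 stroke→J1  (GY1: gyrator matches bond 1)
bond 4 stroke→I1  (J1: bond 0 brought effort, rest push out)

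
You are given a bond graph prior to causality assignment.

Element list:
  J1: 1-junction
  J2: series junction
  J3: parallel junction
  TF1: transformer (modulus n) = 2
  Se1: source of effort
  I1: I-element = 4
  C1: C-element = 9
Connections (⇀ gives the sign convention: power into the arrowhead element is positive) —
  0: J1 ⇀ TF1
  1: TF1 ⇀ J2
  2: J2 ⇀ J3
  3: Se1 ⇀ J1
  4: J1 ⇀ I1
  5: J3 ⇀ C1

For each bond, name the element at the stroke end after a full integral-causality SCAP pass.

#0 stroke→J1
#1 stroke→TF1
#2 stroke→J2
#3 stroke→J1
#4 stroke→I1
#5 stroke→J3

bond 3 |J1  (source Se1 imposes e)
bond 4 |I1  (I1 outputs flow p/I1)
bond 0 |J1  (1-jn J1 has f-setter on 4)
bond 1 |TF1  (through TF1, causality passes straight; one stroke at TF1)
bond 2 |J2  (common-f at J2 fixed by 1)
bond 5 |J3  (J3: last free bond brings effort in)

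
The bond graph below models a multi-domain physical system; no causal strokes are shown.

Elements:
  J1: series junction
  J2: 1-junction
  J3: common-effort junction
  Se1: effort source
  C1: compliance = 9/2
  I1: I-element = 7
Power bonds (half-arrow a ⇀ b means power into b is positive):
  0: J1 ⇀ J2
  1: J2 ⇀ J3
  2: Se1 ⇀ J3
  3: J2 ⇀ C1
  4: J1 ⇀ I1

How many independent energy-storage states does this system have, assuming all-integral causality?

#2 stroke at J3  (Se1 fixes effort; stroke away)
#1 stroke at J2  (J3 effort already set via bond 2)
#3 stroke at J2  (C1 integral (e out))
#0 stroke at J1  (J2: last free bond brings flow in)
#4 stroke at I1  (only one flow-in slot at J1)

2  (C1, I1 all integral)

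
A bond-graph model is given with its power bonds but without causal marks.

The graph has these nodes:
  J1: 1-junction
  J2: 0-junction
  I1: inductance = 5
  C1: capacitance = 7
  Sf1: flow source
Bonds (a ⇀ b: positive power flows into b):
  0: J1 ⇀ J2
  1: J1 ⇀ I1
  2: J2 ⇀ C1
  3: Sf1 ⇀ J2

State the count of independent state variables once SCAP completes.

b3 stroke→Sf1  (source Sf1 imposes f)
b1 stroke→I1  (prefer integral on I1)
b0 stroke→J1  (J1: bond 1 brought flow, rest push out)
b2 stroke→J2  (only one effort-in slot at J2)

2  (C1, I1 all integral)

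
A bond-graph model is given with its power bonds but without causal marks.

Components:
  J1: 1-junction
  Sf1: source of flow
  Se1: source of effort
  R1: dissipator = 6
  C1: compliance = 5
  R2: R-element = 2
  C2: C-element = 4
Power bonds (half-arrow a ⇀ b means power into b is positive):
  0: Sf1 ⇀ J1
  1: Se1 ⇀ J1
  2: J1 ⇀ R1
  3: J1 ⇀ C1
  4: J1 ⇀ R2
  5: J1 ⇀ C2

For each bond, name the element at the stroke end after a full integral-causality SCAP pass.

b0 →Sf1  (Sf1 (Sf) sets flow on bond)
b1 →J1  (Se1: effort source, stroke at far end)
b2 →J1  (J1: bond 0 brought flow, rest push out)
b3 →J1  (common-f at J1 fixed by 0)
b4 →J1  (J1 flow already set via bond 0)
b5 →J1  (J1: bond 0 brought flow, rest push out)

#0 →Sf1
#1 →J1
#2 →J1
#3 →J1
#4 →J1
#5 →J1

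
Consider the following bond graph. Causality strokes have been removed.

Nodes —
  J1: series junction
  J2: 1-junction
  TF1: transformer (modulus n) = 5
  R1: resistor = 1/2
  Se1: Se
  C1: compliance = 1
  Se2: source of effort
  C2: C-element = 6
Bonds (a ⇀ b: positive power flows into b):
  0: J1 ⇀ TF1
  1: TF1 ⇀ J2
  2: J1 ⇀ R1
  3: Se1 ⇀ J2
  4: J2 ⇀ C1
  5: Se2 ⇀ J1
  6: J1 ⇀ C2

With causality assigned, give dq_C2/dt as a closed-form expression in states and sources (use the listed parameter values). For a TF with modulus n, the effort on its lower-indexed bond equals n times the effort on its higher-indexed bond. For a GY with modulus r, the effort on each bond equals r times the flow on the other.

dq_C2/dt = 10*E_Se1 + 2*E_Se2 - 10*q_C1 - q_C2/3

β3 stroke→J2  (Se1 (Se) sets effort on bond)
β5 stroke→J1  (Se2: effort source, stroke at far end)
β4 stroke→J2  (C1: C, integral causality)
β1 stroke→TF1  (closing 1-jn rule on J2)
β0 stroke→J1  (TF1: transformer flips bond 1)
β6 stroke→J1  (prefer integral on C2)
β2 stroke→R1  (only one flow-in slot at J1)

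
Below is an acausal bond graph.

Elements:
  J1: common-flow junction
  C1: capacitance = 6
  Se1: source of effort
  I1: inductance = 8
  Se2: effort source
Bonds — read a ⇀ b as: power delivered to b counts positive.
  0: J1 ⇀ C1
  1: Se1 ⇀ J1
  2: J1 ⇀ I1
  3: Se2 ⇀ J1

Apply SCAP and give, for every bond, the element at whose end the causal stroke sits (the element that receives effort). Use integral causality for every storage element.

β0 |J1
β1 |J1
β2 |I1
β3 |J1

bond 1 →J1  (Se1 fixes effort; stroke away)
bond 3 →J1  (Se2 (Se) sets effort on bond)
bond 0 →J1  (C1 integral (e out))
bond 2 →I1  (only one flow-in slot at J1)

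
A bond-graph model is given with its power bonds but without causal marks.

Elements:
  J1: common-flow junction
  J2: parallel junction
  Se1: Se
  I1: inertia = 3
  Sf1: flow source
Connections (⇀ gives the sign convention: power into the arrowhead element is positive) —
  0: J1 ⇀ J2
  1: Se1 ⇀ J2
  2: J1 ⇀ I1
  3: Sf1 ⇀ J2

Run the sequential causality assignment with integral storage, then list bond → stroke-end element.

β0 stroke→J1
β1 stroke→J2
β2 stroke→I1
β3 stroke→Sf1

bond 1 stroke at J2  (Se1 (Se) sets effort on bond)
bond 3 stroke at Sf1  (Sf1 fixes flow; stroke at Sf1)
bond 0 stroke at J1  (0-jn J2 has e-setter on 1)
bond 2 stroke at I1  (only one flow-in slot at J1)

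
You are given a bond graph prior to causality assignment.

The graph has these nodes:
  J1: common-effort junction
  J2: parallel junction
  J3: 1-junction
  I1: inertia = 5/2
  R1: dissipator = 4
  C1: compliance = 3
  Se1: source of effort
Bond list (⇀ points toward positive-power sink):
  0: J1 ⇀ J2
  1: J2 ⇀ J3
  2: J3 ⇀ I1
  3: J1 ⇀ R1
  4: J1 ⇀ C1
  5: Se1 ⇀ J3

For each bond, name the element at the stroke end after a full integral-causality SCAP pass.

bond 5 stroke at J3  (Se1 fixes effort; stroke away)
bond 2 stroke at I1  (I1 outputs flow p/I1)
bond 1 stroke at J3  (J3: bond 2 brought flow, rest push out)
bond 0 stroke at J2  (J2: last free bond brings effort in)
bond 4 stroke at J1  (prefer integral on C1)
bond 3 stroke at R1  (J1 effort already set via bond 4)

bond 0 →J2
bond 1 →J3
bond 2 →I1
bond 3 →R1
bond 4 →J1
bond 5 →J3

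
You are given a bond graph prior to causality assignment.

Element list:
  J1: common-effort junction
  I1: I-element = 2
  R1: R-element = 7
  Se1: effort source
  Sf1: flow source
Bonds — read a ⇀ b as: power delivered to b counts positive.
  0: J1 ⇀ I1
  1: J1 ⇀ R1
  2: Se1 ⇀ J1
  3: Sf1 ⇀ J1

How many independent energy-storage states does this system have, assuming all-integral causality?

1  (I1 all integral)

bond 2 →J1  (Se1 fixes effort; stroke away)
bond 3 →Sf1  (source Sf1 imposes f)
bond 0 →I1  (J1: bond 2 brought effort, rest push out)
bond 1 →R1  (common-e at J1 fixed by 2)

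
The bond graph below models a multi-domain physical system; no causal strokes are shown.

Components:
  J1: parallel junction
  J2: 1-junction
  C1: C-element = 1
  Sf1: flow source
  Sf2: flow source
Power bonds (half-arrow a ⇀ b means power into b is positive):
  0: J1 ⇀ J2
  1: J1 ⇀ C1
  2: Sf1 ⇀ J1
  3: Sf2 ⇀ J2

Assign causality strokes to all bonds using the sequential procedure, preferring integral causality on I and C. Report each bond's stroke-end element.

β0 →J2
β1 →J1
β2 →Sf1
β3 →Sf2

b2 stroke→Sf1  (Sf1 fixes flow; stroke at Sf1)
b3 stroke→Sf2  (Sf2: flow source, stroke at near end)
b0 stroke→J2  (common-f at J2 fixed by 3)
b1 stroke→J1  (only one effort-in slot at J1)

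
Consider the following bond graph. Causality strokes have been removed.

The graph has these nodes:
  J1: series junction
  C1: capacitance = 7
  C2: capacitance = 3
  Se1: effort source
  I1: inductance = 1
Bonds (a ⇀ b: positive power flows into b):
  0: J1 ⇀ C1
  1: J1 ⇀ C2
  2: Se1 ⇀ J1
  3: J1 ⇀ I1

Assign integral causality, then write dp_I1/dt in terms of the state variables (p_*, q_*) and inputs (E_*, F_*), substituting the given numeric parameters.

dp_I1/dt = E_Se1 - q_C1/7 - q_C2/3

bond 2 stroke at J1  (source Se1 imposes e)
bond 0 stroke at J1  (C1: C, integral causality)
bond 1 stroke at J1  (prefer integral on C2)
bond 3 stroke at I1  (J1: last free bond brings flow in)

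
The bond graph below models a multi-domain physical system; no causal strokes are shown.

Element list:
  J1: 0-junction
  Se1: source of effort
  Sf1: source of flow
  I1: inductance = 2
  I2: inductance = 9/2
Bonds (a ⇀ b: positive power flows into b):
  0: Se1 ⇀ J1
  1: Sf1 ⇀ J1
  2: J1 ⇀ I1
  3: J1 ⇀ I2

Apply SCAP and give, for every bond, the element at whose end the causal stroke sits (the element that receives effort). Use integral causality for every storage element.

b0 |J1  (Se1: effort source, stroke at far end)
b1 |Sf1  (Sf1: flow source, stroke at near end)
b2 |I1  (common-e at J1 fixed by 0)
b3 |I2  (J1: bond 0 brought effort, rest push out)

#0 →J1
#1 →Sf1
#2 →I1
#3 →I2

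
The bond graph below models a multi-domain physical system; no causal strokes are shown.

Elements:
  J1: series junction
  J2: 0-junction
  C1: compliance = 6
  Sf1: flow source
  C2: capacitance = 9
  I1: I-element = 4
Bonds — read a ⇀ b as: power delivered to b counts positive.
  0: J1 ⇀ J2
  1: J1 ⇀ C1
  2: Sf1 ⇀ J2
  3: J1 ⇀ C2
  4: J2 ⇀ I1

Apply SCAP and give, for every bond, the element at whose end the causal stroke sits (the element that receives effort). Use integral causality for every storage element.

b2 stroke→Sf1  (source Sf1 imposes f)
b1 stroke→J1  (C1 outputs effort q/C1)
b3 stroke→J1  (C2 outputs effort q/C2)
b0 stroke→J2  (J1 needs exactly one f-in)
b4 stroke→I1  (0-jn J2 has e-setter on 0)

β0 →J2
β1 →J1
β2 →Sf1
β3 →J1
β4 →I1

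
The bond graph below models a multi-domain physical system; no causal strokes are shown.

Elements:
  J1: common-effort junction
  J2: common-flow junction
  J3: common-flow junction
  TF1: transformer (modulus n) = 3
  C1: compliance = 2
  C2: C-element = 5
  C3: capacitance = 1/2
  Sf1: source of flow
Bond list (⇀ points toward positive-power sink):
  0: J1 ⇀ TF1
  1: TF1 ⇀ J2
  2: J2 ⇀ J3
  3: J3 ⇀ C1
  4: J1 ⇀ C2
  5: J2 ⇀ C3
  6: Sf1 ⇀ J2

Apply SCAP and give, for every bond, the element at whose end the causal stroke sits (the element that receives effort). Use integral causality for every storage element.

#0 stroke at TF1
#1 stroke at J2
#2 stroke at J2
#3 stroke at J3
#4 stroke at J1
#5 stroke at J2
#6 stroke at Sf1

b6 →Sf1  (Sf1 fixes flow; stroke at Sf1)
b1 →J2  (J2: bond 6 brought flow, rest push out)
b2 →J2  (J2: bond 6 brought flow, rest push out)
b5 →J2  (J2 flow already set via bond 6)
b3 →J3  (common-f at J3 fixed by 2)
b0 →TF1  (TF TF1: opposite of bond 1)
b4 →J1  (closing 0-jn rule on J1)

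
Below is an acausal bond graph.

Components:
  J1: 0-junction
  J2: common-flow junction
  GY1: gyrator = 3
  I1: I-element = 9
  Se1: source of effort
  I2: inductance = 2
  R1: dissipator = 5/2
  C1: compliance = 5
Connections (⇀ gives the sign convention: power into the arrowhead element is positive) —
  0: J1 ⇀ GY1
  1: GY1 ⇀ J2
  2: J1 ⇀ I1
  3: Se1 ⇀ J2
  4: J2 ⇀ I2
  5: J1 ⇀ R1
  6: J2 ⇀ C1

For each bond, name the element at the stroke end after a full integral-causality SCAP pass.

β0 stroke→J1
β1 stroke→J2
β2 stroke→I1
β3 stroke→J2
β4 stroke→I2
β5 stroke→R1
β6 stroke→J2

b3 stroke→J2  (Se1 fixes effort; stroke away)
b2 stroke→I1  (prefer integral on I1)
b4 stroke→I2  (I2 integral (f out))
b1 stroke→J2  (J2: bond 4 brought flow, rest push out)
b6 stroke→J2  (1-jn J2 has f-setter on 4)
b0 stroke→J1  (through GY1, causality inverts; strokes same side of GY1)
b5 stroke→R1  (J1 effort already set via bond 0)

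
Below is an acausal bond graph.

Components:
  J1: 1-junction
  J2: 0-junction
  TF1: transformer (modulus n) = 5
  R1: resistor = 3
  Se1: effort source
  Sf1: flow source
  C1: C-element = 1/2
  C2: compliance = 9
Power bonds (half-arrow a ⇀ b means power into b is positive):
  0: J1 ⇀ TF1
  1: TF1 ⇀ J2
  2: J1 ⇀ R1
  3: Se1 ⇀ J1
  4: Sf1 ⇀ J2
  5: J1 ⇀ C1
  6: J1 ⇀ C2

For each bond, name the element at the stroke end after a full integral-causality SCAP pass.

#0 stroke→TF1
#1 stroke→J2
#2 stroke→J1
#3 stroke→J1
#4 stroke→Sf1
#5 stroke→J1
#6 stroke→J1

bond 3 →J1  (Se1 fixes effort; stroke away)
bond 4 →Sf1  (Sf1 (Sf) sets flow on bond)
bond 1 →J2  (J2 needs exactly one e-in)
bond 0 →TF1  (through TF1, causality passes straight; one stroke at TF1)
bond 2 →J1  (1-jn J1 has f-setter on 0)
bond 5 →J1  (J1 flow already set via bond 0)
bond 6 →J1  (1-jn J1 has f-setter on 0)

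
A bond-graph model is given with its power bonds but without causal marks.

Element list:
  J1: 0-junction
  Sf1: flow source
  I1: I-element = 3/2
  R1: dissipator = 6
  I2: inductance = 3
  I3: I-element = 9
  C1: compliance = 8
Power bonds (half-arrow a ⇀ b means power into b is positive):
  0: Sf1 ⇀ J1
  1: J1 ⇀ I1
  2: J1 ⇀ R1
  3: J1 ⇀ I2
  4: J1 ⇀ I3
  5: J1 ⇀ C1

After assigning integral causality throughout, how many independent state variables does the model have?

bond 0 stroke→Sf1  (Sf1 (Sf) sets flow on bond)
bond 1 stroke→I1  (I1: I, integral causality)
bond 3 stroke→I2  (prefer integral on I2)
bond 4 stroke→I3  (prefer integral on I3)
bond 5 stroke→J1  (C1 outputs effort q/C1)
bond 2 stroke→R1  (J1: bond 5 brought effort, rest push out)

4  (C1, I1, I2, I3 all integral)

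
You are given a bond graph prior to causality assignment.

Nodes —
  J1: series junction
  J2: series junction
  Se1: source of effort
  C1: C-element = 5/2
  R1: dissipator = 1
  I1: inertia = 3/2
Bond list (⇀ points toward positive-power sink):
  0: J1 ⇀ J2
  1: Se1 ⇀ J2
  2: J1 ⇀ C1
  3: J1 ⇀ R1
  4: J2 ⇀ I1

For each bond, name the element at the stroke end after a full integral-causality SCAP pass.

#0 stroke at J2
#1 stroke at J2
#2 stroke at J1
#3 stroke at J1
#4 stroke at I1

#1 stroke→J2  (Se1 fixes effort; stroke away)
#2 stroke→J1  (C1 outputs effort q/C1)
#4 stroke→I1  (I1: I, integral causality)
#0 stroke→J2  (J2: bond 4 brought flow, rest push out)
#3 stroke→J1  (J1 flow already set via bond 0)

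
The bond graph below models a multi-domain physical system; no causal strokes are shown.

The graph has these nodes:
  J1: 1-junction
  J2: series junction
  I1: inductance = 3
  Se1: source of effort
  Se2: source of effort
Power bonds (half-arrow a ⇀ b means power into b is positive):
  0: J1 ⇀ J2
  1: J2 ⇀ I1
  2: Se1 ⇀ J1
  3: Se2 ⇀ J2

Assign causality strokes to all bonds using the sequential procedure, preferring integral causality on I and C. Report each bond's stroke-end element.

bond 0 stroke→J2
bond 1 stroke→I1
bond 2 stroke→J1
bond 3 stroke→J2

#2 |J1  (Se1 fixes effort; stroke away)
#3 |J2  (source Se2 imposes e)
#0 |J2  (only one flow-in slot at J1)
#1 |I1  (J2 needs exactly one f-in)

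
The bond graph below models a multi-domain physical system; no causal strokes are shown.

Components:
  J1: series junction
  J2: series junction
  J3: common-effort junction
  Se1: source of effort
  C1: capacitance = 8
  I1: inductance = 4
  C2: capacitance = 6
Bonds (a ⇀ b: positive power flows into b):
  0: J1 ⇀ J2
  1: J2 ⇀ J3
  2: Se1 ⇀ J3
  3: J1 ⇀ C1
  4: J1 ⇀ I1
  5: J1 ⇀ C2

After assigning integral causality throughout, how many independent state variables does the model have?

bond 2 stroke→J3  (Se1 (Se) sets effort on bond)
bond 1 stroke→J2  (J3 effort already set via bond 2)
bond 0 stroke→J1  (J2: last free bond brings flow in)
bond 3 stroke→J1  (prefer integral on C1)
bond 4 stroke→I1  (I1 integral (f out))
bond 5 stroke→J1  (1-jn J1 has f-setter on 4)

3  (C1, C2, I1 all integral)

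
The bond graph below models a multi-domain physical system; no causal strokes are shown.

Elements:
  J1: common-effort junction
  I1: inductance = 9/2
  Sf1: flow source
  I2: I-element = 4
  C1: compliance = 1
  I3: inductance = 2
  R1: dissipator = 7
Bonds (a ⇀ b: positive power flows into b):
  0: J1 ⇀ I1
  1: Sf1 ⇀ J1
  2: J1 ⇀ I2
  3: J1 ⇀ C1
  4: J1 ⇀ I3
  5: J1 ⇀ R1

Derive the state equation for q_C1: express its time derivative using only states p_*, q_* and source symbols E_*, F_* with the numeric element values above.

bond 1 stroke→Sf1  (source Sf1 imposes f)
bond 0 stroke→I1  (I1 outputs flow p/I1)
bond 2 stroke→I2  (prefer integral on I2)
bond 3 stroke→J1  (C1: C, integral causality)
bond 4 stroke→I3  (common-e at J1 fixed by 3)
bond 5 stroke→R1  (common-e at J1 fixed by 3)

dq_C1/dt = F_Sf1 - 2*p_I1/9 - p_I2/4 - p_I3/2 - q_C1/7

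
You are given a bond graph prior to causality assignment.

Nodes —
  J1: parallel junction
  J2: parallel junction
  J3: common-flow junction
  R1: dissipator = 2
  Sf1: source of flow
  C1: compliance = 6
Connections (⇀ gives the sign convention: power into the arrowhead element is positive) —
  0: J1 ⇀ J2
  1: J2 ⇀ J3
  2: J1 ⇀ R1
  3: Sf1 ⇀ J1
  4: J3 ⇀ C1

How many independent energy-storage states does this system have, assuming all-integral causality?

1  (C1 all integral)

bond 3 →Sf1  (Sf1: flow source, stroke at near end)
bond 4 →J3  (C1 outputs effort q/C1)
bond 1 →J2  (J3: last free bond brings flow in)
bond 0 →J1  (0-jn J2 has e-setter on 1)
bond 2 →R1  (J1: bond 0 brought effort, rest push out)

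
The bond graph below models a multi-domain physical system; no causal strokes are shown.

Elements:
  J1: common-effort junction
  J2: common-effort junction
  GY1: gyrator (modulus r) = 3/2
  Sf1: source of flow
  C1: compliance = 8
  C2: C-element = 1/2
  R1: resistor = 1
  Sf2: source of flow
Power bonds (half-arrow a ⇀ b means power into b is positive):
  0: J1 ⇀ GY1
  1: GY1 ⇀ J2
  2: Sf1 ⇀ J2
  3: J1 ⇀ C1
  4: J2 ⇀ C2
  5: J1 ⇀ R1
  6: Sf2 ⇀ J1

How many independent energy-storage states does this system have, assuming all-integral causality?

#2 |Sf1  (source Sf1 imposes f)
#6 |Sf2  (source Sf2 imposes f)
#3 |J1  (prefer integral on C1)
#0 |GY1  (0-jn J1 has e-setter on 3)
#5 |R1  (0-jn J1 has e-setter on 3)
#1 |GY1  (GY GY1: same side as bond 0)
#4 |J2  (closing 0-jn rule on J2)

2  (C1, C2 all integral)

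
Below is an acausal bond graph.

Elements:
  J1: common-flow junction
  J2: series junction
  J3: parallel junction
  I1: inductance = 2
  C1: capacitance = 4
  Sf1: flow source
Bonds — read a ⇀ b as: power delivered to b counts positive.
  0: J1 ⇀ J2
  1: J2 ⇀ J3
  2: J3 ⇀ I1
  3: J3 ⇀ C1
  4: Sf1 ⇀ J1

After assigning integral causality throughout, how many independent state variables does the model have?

2  (C1, I1 all integral)

b4 stroke→Sf1  (Sf1 fixes flow; stroke at Sf1)
b0 stroke→J1  (1-jn J1 has f-setter on 4)
b1 stroke→J2  (J2: bond 0 brought flow, rest push out)
b2 stroke→I1  (I1 integral (f out))
b3 stroke→J3  (J3: last free bond brings effort in)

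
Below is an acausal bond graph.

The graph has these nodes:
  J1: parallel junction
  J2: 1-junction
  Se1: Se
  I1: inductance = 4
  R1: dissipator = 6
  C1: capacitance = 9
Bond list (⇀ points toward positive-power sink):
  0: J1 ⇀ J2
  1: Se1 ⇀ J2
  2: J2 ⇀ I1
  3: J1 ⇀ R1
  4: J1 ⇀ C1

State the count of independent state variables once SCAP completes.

b1 stroke at J2  (source Se1 imposes e)
b2 stroke at I1  (I1: I, integral causality)
b0 stroke at J2  (J2: bond 2 brought flow, rest push out)
b4 stroke at J1  (C1 integral (e out))
b3 stroke at R1  (common-e at J1 fixed by 4)

2  (C1, I1 all integral)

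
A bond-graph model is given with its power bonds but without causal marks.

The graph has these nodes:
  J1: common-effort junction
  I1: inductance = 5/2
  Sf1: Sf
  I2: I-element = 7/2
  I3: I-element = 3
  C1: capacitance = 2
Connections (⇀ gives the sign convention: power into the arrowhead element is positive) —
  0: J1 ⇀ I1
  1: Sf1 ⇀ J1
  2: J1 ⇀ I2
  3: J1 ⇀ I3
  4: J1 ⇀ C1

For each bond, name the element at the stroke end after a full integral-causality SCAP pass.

#0 →I1
#1 →Sf1
#2 →I2
#3 →I3
#4 →J1

β1 →Sf1  (source Sf1 imposes f)
β0 →I1  (prefer integral on I1)
β2 →I2  (prefer integral on I2)
β3 →I3  (I3 integral (f out))
β4 →J1  (closing 0-jn rule on J1)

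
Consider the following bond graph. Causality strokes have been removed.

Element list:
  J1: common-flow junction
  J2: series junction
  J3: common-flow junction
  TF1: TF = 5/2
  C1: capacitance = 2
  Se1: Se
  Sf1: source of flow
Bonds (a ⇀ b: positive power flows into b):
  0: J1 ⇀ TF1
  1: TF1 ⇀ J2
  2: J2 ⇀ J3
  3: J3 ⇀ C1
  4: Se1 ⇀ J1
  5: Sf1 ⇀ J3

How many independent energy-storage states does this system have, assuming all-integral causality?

1  (C1 all integral)

#4 →J1  (Se1 (Se) sets effort on bond)
#5 →Sf1  (source Sf1 imposes f)
#0 →TF1  (only one flow-in slot at J1)
#2 →J3  (J3: bond 5 brought flow, rest push out)
#3 →J3  (J3: bond 5 brought flow, rest push out)
#1 →J2  (TF TF1: opposite of bond 0)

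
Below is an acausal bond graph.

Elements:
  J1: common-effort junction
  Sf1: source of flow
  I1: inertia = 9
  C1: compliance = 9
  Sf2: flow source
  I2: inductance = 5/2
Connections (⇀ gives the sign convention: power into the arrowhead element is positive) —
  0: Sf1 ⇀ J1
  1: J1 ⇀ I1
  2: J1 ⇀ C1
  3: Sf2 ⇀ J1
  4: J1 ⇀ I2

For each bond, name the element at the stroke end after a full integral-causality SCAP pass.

bond 0 stroke at Sf1
bond 1 stroke at I1
bond 2 stroke at J1
bond 3 stroke at Sf2
bond 4 stroke at I2

β0 →Sf1  (Sf1: flow source, stroke at near end)
β3 →Sf2  (source Sf2 imposes f)
β1 →I1  (I1 outputs flow p/I1)
β2 →J1  (C1 integral (e out))
β4 →I2  (common-e at J1 fixed by 2)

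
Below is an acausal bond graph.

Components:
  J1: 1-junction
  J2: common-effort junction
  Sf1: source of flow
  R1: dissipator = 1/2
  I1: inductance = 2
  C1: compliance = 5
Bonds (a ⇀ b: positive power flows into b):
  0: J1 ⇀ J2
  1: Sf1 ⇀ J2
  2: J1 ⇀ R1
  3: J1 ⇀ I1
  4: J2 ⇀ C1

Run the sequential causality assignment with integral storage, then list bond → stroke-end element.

β1 |Sf1  (Sf1: flow source, stroke at near end)
β3 |I1  (I1: I, integral causality)
β0 |J1  (J1 flow already set via bond 3)
β2 |J1  (common-f at J1 fixed by 3)
β4 |J2  (closing 0-jn rule on J2)

β0 stroke→J1
β1 stroke→Sf1
β2 stroke→J1
β3 stroke→I1
β4 stroke→J2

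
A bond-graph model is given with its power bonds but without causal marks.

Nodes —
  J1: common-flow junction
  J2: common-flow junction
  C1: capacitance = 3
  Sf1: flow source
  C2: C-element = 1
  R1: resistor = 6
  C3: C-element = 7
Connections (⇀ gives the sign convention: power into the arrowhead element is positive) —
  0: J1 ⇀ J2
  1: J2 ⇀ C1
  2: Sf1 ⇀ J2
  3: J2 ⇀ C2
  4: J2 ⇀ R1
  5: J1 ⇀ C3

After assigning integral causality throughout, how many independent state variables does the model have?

3  (C1, C2, C3 all integral)

β2 |Sf1  (Sf1 (Sf) sets flow on bond)
β0 |J2  (common-f at J2 fixed by 2)
β1 |J2  (J2: bond 2 brought flow, rest push out)
β3 |J2  (common-f at J2 fixed by 2)
β4 |J2  (J2 flow already set via bond 2)
β5 |J1  (common-f at J1 fixed by 0)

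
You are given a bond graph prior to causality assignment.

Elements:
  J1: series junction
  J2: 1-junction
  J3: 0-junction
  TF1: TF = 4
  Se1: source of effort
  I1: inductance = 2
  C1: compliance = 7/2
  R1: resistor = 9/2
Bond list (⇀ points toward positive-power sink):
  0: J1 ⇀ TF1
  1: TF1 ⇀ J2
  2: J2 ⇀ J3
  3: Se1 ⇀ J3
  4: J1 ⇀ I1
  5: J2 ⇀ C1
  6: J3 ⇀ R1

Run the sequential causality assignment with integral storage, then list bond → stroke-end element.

bond 3 |J3  (Se1: effort source, stroke at far end)
bond 2 |J2  (common-e at J3 fixed by 3)
bond 6 |R1  (J3 effort already set via bond 3)
bond 4 |I1  (prefer integral on I1)
bond 0 |J1  (1-jn J1 has f-setter on 4)
bond 1 |TF1  (TF1: transformer flips bond 0)
bond 5 |J2  (1-jn J2 has f-setter on 1)

β0 stroke→J1
β1 stroke→TF1
β2 stroke→J2
β3 stroke→J3
β4 stroke→I1
β5 stroke→J2
β6 stroke→R1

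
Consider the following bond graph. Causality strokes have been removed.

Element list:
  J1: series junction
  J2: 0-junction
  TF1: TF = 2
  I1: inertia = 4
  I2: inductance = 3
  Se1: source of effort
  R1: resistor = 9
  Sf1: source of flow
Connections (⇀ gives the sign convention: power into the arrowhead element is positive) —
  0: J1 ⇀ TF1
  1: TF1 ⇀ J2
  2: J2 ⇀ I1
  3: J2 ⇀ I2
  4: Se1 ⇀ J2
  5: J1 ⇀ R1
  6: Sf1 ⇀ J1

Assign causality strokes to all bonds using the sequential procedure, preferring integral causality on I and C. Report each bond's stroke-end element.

b4 stroke→J2  (Se1 fixes effort; stroke away)
b6 stroke→Sf1  (Sf1 (Sf) sets flow on bond)
b0 stroke→J1  (common-f at J1 fixed by 6)
b5 stroke→J1  (J1 flow already set via bond 6)
b1 stroke→TF1  (J2: bond 4 brought effort, rest push out)
b2 stroke→I1  (common-e at J2 fixed by 4)
b3 stroke→I2  (0-jn J2 has e-setter on 4)

#0 →J1
#1 →TF1
#2 →I1
#3 →I2
#4 →J2
#5 →J1
#6 →Sf1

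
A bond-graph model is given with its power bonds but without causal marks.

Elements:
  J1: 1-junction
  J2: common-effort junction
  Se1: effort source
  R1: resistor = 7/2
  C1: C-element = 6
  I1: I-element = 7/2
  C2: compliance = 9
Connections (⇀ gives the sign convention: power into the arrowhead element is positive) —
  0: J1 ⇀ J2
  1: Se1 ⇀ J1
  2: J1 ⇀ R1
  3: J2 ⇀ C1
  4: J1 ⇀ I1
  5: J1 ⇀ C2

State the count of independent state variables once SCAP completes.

bond 1 |J1  (Se1 (Se) sets effort on bond)
bond 3 |J2  (C1 integral (e out))
bond 0 |J1  (J2 effort already set via bond 3)
bond 4 |I1  (prefer integral on I1)
bond 2 |J1  (1-jn J1 has f-setter on 4)
bond 5 |J1  (1-jn J1 has f-setter on 4)

3  (C1, C2, I1 all integral)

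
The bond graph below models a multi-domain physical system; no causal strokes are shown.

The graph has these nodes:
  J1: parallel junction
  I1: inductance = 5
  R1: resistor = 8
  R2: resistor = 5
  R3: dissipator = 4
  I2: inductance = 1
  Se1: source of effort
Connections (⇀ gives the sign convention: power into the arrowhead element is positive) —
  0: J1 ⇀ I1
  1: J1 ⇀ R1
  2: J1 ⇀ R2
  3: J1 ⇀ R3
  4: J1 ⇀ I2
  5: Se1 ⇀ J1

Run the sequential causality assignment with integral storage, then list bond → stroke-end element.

β0 |I1
β1 |R1
β2 |R2
β3 |R3
β4 |I2
β5 |J1

#5 stroke at J1  (source Se1 imposes e)
#0 stroke at I1  (common-e at J1 fixed by 5)
#1 stroke at R1  (J1 effort already set via bond 5)
#2 stroke at R2  (common-e at J1 fixed by 5)
#3 stroke at R3  (J1 effort already set via bond 5)
#4 stroke at I2  (J1 effort already set via bond 5)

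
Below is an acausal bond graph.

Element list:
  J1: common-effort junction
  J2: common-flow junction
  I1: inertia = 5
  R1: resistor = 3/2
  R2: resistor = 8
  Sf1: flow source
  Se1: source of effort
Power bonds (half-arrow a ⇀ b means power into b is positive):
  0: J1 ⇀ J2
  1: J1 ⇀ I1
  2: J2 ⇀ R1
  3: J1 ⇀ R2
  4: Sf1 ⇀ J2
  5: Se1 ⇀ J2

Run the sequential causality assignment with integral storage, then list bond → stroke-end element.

b0 →J2
b1 →I1
b2 →J2
b3 →J1
b4 →Sf1
b5 →J2

β4 stroke at Sf1  (Sf1 fixes flow; stroke at Sf1)
β5 stroke at J2  (source Se1 imposes e)
β0 stroke at J2  (J2 flow already set via bond 4)
β2 stroke at J2  (J2: bond 4 brought flow, rest push out)
β1 stroke at I1  (I1: I, integral causality)
β3 stroke at J1  (J1: last free bond brings effort in)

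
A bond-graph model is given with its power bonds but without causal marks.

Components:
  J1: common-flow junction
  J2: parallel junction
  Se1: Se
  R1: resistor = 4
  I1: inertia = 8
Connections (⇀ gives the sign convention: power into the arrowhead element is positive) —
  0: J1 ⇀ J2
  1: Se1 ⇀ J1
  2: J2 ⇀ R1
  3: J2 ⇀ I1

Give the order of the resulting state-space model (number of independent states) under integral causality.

β1 stroke→J1  (Se1: effort source, stroke at far end)
β0 stroke→J2  (J1: last free bond brings flow in)
β2 stroke→R1  (J2 effort already set via bond 0)
β3 stroke→I1  (common-e at J2 fixed by 0)

1  (I1 all integral)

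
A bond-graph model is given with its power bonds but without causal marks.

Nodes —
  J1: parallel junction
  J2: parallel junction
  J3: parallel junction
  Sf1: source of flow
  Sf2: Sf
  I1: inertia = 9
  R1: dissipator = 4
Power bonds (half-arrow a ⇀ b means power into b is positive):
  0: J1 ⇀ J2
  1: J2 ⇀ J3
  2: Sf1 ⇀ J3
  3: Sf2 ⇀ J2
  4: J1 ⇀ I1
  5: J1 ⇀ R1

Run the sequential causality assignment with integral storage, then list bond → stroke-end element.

β0 |J2
β1 |J3
β2 |Sf1
β3 |Sf2
β4 |I1
β5 |J1

bond 2 stroke→Sf1  (Sf1 (Sf) sets flow on bond)
bond 3 stroke→Sf2  (Sf2: flow source, stroke at near end)
bond 1 stroke→J3  (only one effort-in slot at J3)
bond 0 stroke→J2  (J2 needs exactly one e-in)
bond 4 stroke→I1  (prefer integral on I1)
bond 5 stroke→J1  (J1 needs exactly one e-in)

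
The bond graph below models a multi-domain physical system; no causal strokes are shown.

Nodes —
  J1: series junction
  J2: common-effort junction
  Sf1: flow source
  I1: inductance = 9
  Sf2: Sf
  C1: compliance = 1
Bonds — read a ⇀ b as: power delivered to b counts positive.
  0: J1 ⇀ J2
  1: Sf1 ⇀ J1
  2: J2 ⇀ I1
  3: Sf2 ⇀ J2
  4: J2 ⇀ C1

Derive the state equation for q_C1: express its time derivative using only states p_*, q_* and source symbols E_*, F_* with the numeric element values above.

β1 →Sf1  (Sf1 (Sf) sets flow on bond)
β3 →Sf2  (source Sf2 imposes f)
β0 →J1  (J1: bond 1 brought flow, rest push out)
β2 →I1  (I1 outputs flow p/I1)
β4 →J2  (closing 0-jn rule on J2)

dq_C1/dt = F_Sf1 + F_Sf2 - p_I1/9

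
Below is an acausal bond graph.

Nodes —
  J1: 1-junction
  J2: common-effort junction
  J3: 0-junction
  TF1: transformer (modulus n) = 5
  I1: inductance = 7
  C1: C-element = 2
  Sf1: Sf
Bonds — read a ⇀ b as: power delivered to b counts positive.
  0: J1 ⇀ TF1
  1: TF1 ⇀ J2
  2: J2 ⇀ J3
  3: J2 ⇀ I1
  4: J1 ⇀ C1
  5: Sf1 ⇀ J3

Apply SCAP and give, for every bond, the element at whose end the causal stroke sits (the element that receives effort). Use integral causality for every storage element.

bond 0 stroke at TF1
bond 1 stroke at J2
bond 2 stroke at J3
bond 3 stroke at I1
bond 4 stroke at J1
bond 5 stroke at Sf1

β5 →Sf1  (Sf1: flow source, stroke at near end)
β2 →J3  (only one effort-in slot at J3)
β3 →I1  (I1 outputs flow p/I1)
β1 →J2  (closing 0-jn rule on J2)
β0 →TF1  (through TF1, causality passes straight; one stroke at TF1)
β4 →J1  (J1: bond 0 brought flow, rest push out)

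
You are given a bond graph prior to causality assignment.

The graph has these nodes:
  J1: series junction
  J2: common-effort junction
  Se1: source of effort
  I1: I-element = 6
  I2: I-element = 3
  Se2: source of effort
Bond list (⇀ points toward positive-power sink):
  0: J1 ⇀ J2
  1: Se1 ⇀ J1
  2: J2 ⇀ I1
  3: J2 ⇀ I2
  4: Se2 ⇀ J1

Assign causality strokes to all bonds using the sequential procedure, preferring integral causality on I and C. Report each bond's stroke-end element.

#1 stroke→J1  (source Se1 imposes e)
#4 stroke→J1  (Se2 (Se) sets effort on bond)
#0 stroke→J2  (only one flow-in slot at J1)
#2 stroke→I1  (common-e at J2 fixed by 0)
#3 stroke→I2  (J2 effort already set via bond 0)

β0 stroke at J2
β1 stroke at J1
β2 stroke at I1
β3 stroke at I2
β4 stroke at J1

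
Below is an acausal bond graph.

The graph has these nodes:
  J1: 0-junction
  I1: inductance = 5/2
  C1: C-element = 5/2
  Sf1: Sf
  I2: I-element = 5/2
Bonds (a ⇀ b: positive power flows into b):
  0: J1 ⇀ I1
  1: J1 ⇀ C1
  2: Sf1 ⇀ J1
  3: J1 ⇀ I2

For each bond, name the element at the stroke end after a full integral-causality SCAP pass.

b0 |I1
b1 |J1
b2 |Sf1
b3 |I2

β2 stroke at Sf1  (Sf1: flow source, stroke at near end)
β0 stroke at I1  (I1 outputs flow p/I1)
β1 stroke at J1  (prefer integral on C1)
β3 stroke at I2  (0-jn J1 has e-setter on 1)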